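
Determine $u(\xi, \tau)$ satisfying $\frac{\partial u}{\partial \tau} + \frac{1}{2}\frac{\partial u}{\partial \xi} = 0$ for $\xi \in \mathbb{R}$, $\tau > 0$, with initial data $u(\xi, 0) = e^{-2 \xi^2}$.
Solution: By method of characteristics (waves move right with speed 1/2):
Along characteristics $\xi - \frac{1}{2}\tau =$ const, $u$ is constant, so $u(\xi,\tau) = f(\xi - \frac{1}{2}\tau)$ with $f = u( \cdot , 0)$.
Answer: $u(\xi, \tau) = e^{-2 (-\tau/2 + \xi)^2}$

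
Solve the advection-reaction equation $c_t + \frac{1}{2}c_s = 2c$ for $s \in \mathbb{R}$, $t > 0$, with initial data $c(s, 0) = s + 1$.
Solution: Substitute $c = e^{2t}u$, i.e. $u = e^{-2t}c$.
By the product rule, $c_t = e^{2t}(u_t + 2u)$, $c_s = e^{2t}u_s$.
Substituting into the PDE and dividing by $e^{2t}$: $u_t + 2u + \frac{1}{2}u_s = 2u$.
The lower-order terms cancel, leaving the standard advection equation $u_t + \frac{1}{2}u_s = 0$.
Initial data for $u$: $u(s,0) = c(s,0) = s + 1$.
Solve for $u$:
  By method of characteristics (waves move right with speed 1/2):
  Along characteristics $s - \frac{1}{2}t =$ const, $u$ is constant, so $u(s,t) = f(s - \frac{1}{2}t)$ with $f = u( \cdot , 0)$.
Hence $u(s,t) = s - \frac{1}{2} t + 1$.
Transform back: $c(s,t) = e^{2t}u(s,t)$.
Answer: $c(s, t) = s e^{2 t} - \frac{1}{2} t e^{2 t} + e^{2 t}$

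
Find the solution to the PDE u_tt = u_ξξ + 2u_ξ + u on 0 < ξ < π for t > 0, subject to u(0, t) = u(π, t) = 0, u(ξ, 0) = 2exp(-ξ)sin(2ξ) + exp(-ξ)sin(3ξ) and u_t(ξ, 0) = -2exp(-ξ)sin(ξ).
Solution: Substitute u = exp(-ξ)w.
Then u_ξ = exp(-ξ)(w_ξ - w), u_ξξ = exp(-ξ)(w_ξξ - 2w_ξ + w), u_tt = exp(-ξ)w_tt; substituting and dividing by exp(-ξ), the lower-order terms cancel: w_tt = w_ξξ (standard wave equation).
Data for w: w(ξ,0) = exp(ξ)u(ξ,0) = 2sin(2ξ) + sin(3ξ); w_t(ξ,0) = exp(ξ)u_t(ξ,0) = -2sin(ξ). The boundary conditions carry over: w(0,t) = w(π,t) = 0.
Separating variables: w = Σ [A_n cos(ω_n t) + B_n sin(ω_n t)] sin(nξ), ω_n = n. From ICs (B_n = velocity coefficient / ω_n): A_2=2, A_3=1, B_1=-2.
So w(ξ,t) = -2sin(t)sin(ξ) + 2sin(2ξ)cos(2t) + sin(3ξ)cos(3t), and u(ξ,t) = exp(-ξ)w(ξ,t).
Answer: u(ξ, t) = -2exp(-ξ)sin(t)sin(ξ) + 2exp(-ξ)sin(2ξ)cos(2t) + exp(-ξ)sin(3ξ)cos(3t)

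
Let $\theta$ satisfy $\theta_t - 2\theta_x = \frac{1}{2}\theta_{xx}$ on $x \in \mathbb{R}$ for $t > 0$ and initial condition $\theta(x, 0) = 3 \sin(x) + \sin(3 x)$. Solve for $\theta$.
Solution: Change to a moving frame: let $\eta = x + 2t$, $\sigma = t$ and write $\theta(x,t) = u(\eta,\sigma)$.
By the chain rule $\theta_t = u_{\sigma} + 2u_{\eta}$, $\theta_x = u_{\eta}$, $\theta_{xx} = u_{\eta\eta}$.
Then $\theta_t - 2\theta_x = u_{\sigma}$: the advection term cancels and the PDE becomes the heat equation $u_{\sigma} = \frac{1}{2}u_{\eta\eta}$ on $\eta \in \mathbb{R}$.
Initial data: $u(\eta,0) = \theta(\eta,0) = 3 \sin(\eta) + \sin(3 \eta)$.
On $\eta \in \mathbb{R}$ each mode satisfies $(\sin(n\eta))'' = -n^2 \sin(n\eta)$, so $e^{-n^2\sigma/2} \sin(n\eta)$ solves the heat equation; by superposition $u(\eta,\sigma) = \sum c_n e^{-n^2\sigma/2} \sin(n\eta)$.
Reading off the coefficients: $c_1=3, c_3=1$, so $u(\eta,\sigma) = 3 e^{-\sigma/2} \sin(\eta) + e^{-9 \sigma/2} \sin(3 \eta)$.
Substituting back $\eta = x + 2t$, $\sigma = t$: $\theta(x,t) = u(x + 2t, t)$.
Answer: $\theta(x, t) = 3 e^{-t/2} \sin(2 t + x) + e^{-9 t/2} \sin(6 t + 3 x)$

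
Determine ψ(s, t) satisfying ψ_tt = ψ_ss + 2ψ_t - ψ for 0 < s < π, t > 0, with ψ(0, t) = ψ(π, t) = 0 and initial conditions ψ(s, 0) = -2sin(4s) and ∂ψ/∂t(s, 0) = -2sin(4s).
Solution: Substitute ψ = exp(t)u, i.e. u = exp(-t)ψ.
By the product rule, ψ_t = exp(t)(u_t + u), ψ_tt = exp(t)(u_tt + 2u_t + u), ψ_ss = exp(t)u_ss.
Substituting into the PDE and dividing by exp(t): u_tt + 2u_t + u = u_ss + 2(u_t + u) - u.
The lower-order terms cancel, leaving the standard wave equation u_tt = u_ss.
Initial data for u: u(s,0) = ψ(s,0) = -2sin(4s); u_t(s,0) = ψ_t(s,0) - ψ(s,0) = 0. The boundary conditions carry over: u(0,t) = u(π,t) = 0.
Solve for u:
  Using separation of variables u = X(s)T(t):
  Eigenfunctions: sin(ns), n = 1, 2, 3, ...
  General solution: u(s, t) = Σ [A_n cos(n t) + B_n sin(n t)] sin(ns)
  From u(s,0) = -2sin(4s): A_4=-2. From u_t(s,0) = 0: all B_n = 0.
Hence u(s,t) = -2sin(4s)cos(4t).
Transform back: ψ(s,t) = exp(t)u(s,t).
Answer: ψ(s, t) = -2exp(t)sin(4s)cos(4t)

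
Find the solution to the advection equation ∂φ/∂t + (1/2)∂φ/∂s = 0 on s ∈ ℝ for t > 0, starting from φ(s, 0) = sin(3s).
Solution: By method of characteristics (waves move right with speed 1/2):
Along characteristics s - (1/2)t = const, φ is constant, so φ(s,t) = f(s - (1/2)t) with f = φ(·, 0).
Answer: φ(s, t) = sin(3s - 3t/2)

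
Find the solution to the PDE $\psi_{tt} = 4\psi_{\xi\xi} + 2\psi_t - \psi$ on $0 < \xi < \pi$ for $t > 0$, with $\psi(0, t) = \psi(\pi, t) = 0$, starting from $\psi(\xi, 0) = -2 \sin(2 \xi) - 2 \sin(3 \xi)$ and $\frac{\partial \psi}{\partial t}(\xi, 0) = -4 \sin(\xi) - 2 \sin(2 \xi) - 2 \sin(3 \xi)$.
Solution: Substitute $\psi = e^{t}u$.
Then $\psi_t = e^{t}(u_t + u)$, $\psi_{tt} = e^{t}(u_{tt} + 2u_t + u)$, $\psi_{\xi\xi} = e^{t}u_{\xi\xi}$; substituting and dividing by $e^{t}$, the lower-order terms cancel: $u_{tt} = 4u_{\xi\xi}$ (standard wave equation).
Data for $u$: $u(\xi,0) = \psi(\xi,0) = -2 \sin(2 \xi) - 2 \sin(3 \xi)$; $u_t(\xi,0) = \psi_t(\xi,0) - \psi(\xi,0) = -4 \sin(\xi)$. The boundary conditions carry over: $u(0,t) = u(\pi,t) = 0$.
Separating variables: $u = \sum [A_n \cos(\omega_n t) + B_n \sin(\omega_n t)] \sin(n\xi)$, $\omega_n = 2n$. From ICs ($B_n$ = velocity coefficient / $\omega_n$): $A_2=-2, A_3=-2, B_1=-2$.
So $u(\xi,t) = -2 \sin(2 t) \sin(\xi) - 2 \sin(2 \xi) \cos(4 t) - 2 \sin(3 \xi) \cos(6 t)$, and $\psi(\xi,t) = e^{t}u(\xi,t)$.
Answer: $\psi(\xi, t) = -2 e^{t} \sin(\xi) \sin(2 t) - 2 e^{t} \sin(2 \xi) \cos(4 t) - 2 e^{t} \sin(3 \xi) \cos(6 t)$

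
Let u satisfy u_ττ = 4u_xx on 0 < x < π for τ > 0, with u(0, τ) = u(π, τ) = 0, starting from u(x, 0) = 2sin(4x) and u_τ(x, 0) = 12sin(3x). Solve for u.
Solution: Using separation of variables u = X(x)T(τ):
Eigenfunctions: sin(nx), n = 1, 2, 3, ...
General solution: u(x, τ) = Σ [A_n cos(2n τ) + B_n sin(2n τ)] sin(nx)
From u(x,0) = 2sin(4x): A_4=2. From u_τ(x,0) = 12sin(3x), using u_τ(x,0) = Σ ω_n B_n sin(nx) with ω_n = 2n: B_3 = 12/6 = 2.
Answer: u(x, τ) = 2sin(3x)sin(6τ) + 2sin(4x)cos(8τ)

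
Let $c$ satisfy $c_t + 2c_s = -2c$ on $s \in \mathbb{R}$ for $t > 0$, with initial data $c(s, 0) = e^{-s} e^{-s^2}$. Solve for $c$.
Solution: Substitute $c = e^{-s}u$.
Then $c_s = e^{-s}(u_s - u)$, $c_t = e^{-s}u_t$; substituting and dividing by $e^{-s}$, the lower-order terms cancel: $u_t + 2u_s = 0$ (standard advection equation).
Data for $u$: $u(s,0) = e^{s}c(s,0) = e^{-s^2}$.
By characteristics ($ds/dt = 2$), $u(s,t) = f(s - 2t)$ with $f = u( \cdot , 0)$.
So $u(s,t) = e^{-(s - 2 t)^2}$, and $c(s,t) = e^{-s}u(s,t)$.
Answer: $c(s, t) = e^{-s} e^{-(s - 2 t)^2}$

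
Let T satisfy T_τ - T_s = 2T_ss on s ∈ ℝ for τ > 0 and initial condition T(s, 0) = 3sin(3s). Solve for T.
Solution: Moving frame: η = s + τ, σ = τ, T = u(η,σ), so T_τ = u_σ + u_η and T_ss = u_ηη.
Hence T_τ - T_s = u_σ and the PDE becomes the heat equation u_σ = 2u_ηη on η ∈ ℝ.
Initial data: u(η,0) = T(η,0) = 3sin(3η). Each mode sin(nη) decays as exp(-2n²σ) on ℝ, so u(η,σ) = Σ c_n exp(-2n²σ) sin(nη) with c_3=3: u(η,σ) = 3exp(-18σ)sin(3η).
Substituting back: T(s,τ) = u(s + τ, τ).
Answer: T(s, τ) = 3exp(-18τ)sin(3s + 3τ)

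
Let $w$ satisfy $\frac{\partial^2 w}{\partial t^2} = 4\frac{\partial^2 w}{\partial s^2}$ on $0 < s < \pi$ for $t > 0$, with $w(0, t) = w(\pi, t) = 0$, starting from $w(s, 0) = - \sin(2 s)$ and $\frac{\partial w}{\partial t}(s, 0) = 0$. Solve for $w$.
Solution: Separating variables: $w = \sum [A_n \cos(\omega_n t) + B_n \sin(\omega_n t)] \sin(ns)$, $\omega_n = 2n$. From ICs: $A_2=-1$.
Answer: $w(s, t) = - \sin(2 s) \cos(4 t)$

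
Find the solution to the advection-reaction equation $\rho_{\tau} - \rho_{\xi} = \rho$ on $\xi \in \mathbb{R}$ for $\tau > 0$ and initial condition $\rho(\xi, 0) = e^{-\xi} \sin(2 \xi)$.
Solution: Substitute $\rho = e^{-\xi}u$, i.e. $u = e^{\xi}\rho$.
By the product rule, $\rho_{\xi} = e^{-\xi}(u_{\xi} - u)$, $\rho_{\tau} = e^{-\xi}u_{\tau}$.
Substituting into the PDE and dividing by $e^{-\xi}$: $u_{\tau} - (u_{\xi} - u) = u$.
The lower-order terms cancel, leaving the standard advection equation $u_{\tau} - u_{\xi} = 0$.
Initial data for $u$: $u(\xi,0) = e^{\xi}\rho(\xi,0) = \sin(2 \xi)$.
Solve for $u$:
  By method of characteristics (waves move left with speed 1):
  Along characteristics $\xi + \tau =$ const, $u$ is constant, so $u(\xi,\tau) = f(\xi + \tau)$ with $f = u( \cdot , 0)$.
Hence $u(\xi,\tau) = \sin(2 \xi + 2 \tau)$.
Transform back: $\rho(\xi,\tau) = e^{-\xi}u(\xi,\tau)$.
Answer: $\rho(\xi, \tau) = e^{-\xi} \sin(2 \tau + 2 \xi)$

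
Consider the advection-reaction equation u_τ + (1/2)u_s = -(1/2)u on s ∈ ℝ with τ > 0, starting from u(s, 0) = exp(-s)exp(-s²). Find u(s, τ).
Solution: Substitute u = exp(-s)w.
Then u_s = exp(-s)(w_s - w), u_τ = exp(-s)w_τ; substituting and dividing by exp(-s), the lower-order terms cancel: w_τ + (1/2)w_s = 0 (standard advection equation).
Data for w: w(s,0) = exp(s)u(s,0) = exp(-s²).
By characteristics (ds/dτ = 1/2), w(s,τ) = f(s - (1/2)τ) with f = w(·, 0).
So w(s,τ) = exp(-(s - τ/2)²), and u(s,τ) = exp(-s)w(s,τ).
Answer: u(s, τ) = exp(-s)exp(-(s - τ/2)²)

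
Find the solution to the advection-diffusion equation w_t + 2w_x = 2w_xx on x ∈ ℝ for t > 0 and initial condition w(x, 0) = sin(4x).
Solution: Moving frame: η = x - 2t, σ = t, w = u(η,σ), so w_t = u_σ - 2u_η and w_xx = u_ηη.
Hence w_t + 2w_x = u_σ and the PDE becomes the heat equation u_σ = 2u_ηη on η ∈ ℝ.
Initial data: u(η,0) = w(η,0) = sin(4η). Each mode sin(nη) decays as exp(-2n²σ) on ℝ, so u(η,σ) = Σ c_n exp(-2n²σ) sin(nη) with c_4=1: u(η,σ) = exp(-32σ)sin(4η).
Substituting back: w(x,t) = u(x - 2t, t).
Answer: w(x, t) = -exp(-32t)sin(8t - 4x)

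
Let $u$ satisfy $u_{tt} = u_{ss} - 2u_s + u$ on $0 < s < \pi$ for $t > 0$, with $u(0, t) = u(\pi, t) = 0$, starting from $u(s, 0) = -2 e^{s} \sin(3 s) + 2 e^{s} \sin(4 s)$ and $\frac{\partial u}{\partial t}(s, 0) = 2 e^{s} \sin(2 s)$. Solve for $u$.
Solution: Substitute $u = e^{s}w$.
Then $u_s = e^{s}(w_s + w)$, $u_{ss} = e^{s}(w_{ss} + 2w_s + w)$, $u_{tt} = e^{s}w_{tt}$; substituting and dividing by $e^{s}$, the lower-order terms cancel: $w_{tt} = w_{ss}$ (standard wave equation).
Data for $w$: $w(s,0) = e^{-s}u(s,0) = -2 \sin(3 s) + 2 \sin(4 s)$; $w_t(s,0) = e^{-s}u_t(s,0) = 2 \sin(2 s)$. The boundary conditions carry over: $w(0,t) = w(\pi,t) = 0$.
Separating variables: $w = \sum [A_n \cos(\omega_n t) + B_n \sin(\omega_n t)] \sin(ns)$, $\omega_n = n$. From ICs ($B_n$ = velocity coefficient / $\omega_n$): $A_3=-2, A_4=2, B_2=1$.
So $w(s,t) = \sin(2 s) \sin(2 t) - 2 \sin(3 s) \cos(3 t) + 2 \sin(4 s) \cos(4 t)$, and $u(s,t) = e^{s}w(s,t)$.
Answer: $u(s, t) = e^{s} \sin(2 s) \sin(2 t) - 2 e^{s} \sin(3 s) \cos(3 t) + 2 e^{s} \sin(4 s) \cos(4 t)$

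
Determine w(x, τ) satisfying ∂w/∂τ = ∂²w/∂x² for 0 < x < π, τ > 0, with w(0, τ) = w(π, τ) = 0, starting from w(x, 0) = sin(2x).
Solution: Separating variables: w = Σ c_n exp(-n²τ) sin(nx). From w(x,0) = sin(2x): c_2=1.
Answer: w(x, τ) = exp(-4τ)sin(2x)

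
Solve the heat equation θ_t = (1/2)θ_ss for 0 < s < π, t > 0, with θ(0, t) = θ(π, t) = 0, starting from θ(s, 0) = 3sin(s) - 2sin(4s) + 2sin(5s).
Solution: Using separation of variables θ = X(s)G(t):
Eigenfunctions: sin(ns), n = 1, 2, 3, ...
General solution: θ(s, t) = Σ c_n sin(ns) exp(-n² t/2)
Matching θ(s,0) = 3sin(s) - 2sin(4s) + 2sin(5s) term by term: c_1=3, c_4=-2, c_5=2.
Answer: θ(s, t) = -2exp(-8t)sin(4s) + 3exp(-t/2)sin(s) + 2exp(-25t/2)sin(5s)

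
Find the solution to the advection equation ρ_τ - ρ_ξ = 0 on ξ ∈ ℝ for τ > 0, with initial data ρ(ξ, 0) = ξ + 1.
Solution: By method of characteristics (waves move left with speed 1):
Along characteristics ξ + τ = const, ρ is constant, so ρ(ξ,τ) = f(ξ + τ) with f = ρ(·, 0).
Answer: ρ(ξ, τ) = ξ + τ + 1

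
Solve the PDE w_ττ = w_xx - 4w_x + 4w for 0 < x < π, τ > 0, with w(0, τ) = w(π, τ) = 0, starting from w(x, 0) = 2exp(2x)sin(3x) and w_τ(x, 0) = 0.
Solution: Substitute w = exp(2x)u, i.e. u = exp(-2x)w.
By the product rule, w_x = exp(2x)(u_x + 2u), w_xx = exp(2x)(u_xx + 4u_x + 4u), w_ττ = exp(2x)u_ττ.
Substituting into the PDE and dividing by exp(2x): u_ττ = (u_xx + 4u_x + 4u) - 4(u_x + 2u) + 4u.
The lower-order terms cancel, leaving the standard wave equation u_ττ = u_xx.
Initial data for u: u(x,0) = exp(-2x)w(x,0) = 2sin(3x); u_τ(x,0) = exp(-2x)w_τ(x,0) = 0. The boundary conditions carry over: u(0,τ) = u(π,τ) = 0.
Solve for u:
  Using separation of variables u = X(x)T(τ):
  Eigenfunctions: sin(nx), n = 1, 2, 3, ...
  General solution: u(x, τ) = Σ [A_n cos(n τ) + B_n sin(n τ)] sin(nx)
  From u(x,0) = 2sin(3x): A_3=2. From u_τ(x,0) = 0: all B_n = 0.
Hence u(x,τ) = 2sin(3x)cos(3τ).
Transform back: w(x,τ) = exp(2x)u(x,τ).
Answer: w(x, τ) = 2exp(2x)sin(3x)cos(3τ)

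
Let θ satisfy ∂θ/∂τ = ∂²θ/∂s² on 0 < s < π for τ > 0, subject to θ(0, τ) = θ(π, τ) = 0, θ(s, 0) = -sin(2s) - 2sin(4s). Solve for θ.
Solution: Separating variables: θ = Σ c_n exp(-n²τ) sin(ns). From θ(s,0) = -sin(2s) - 2sin(4s): c_2=-1, c_4=-2.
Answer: θ(s, τ) = -exp(-4τ)sin(2s) - 2exp(-16τ)sin(4s)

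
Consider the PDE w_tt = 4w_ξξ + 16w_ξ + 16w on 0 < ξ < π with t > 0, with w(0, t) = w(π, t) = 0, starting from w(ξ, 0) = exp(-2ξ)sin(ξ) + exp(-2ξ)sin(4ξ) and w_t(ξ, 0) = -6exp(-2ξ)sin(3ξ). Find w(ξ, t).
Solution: Substitute w = exp(-2ξ)u.
Then w_ξ = exp(-2ξ)(u_ξ - 2u), w_ξξ = exp(-2ξ)(u_ξξ - 4u_ξ + 4u), w_tt = exp(-2ξ)u_tt; substituting and dividing by exp(-2ξ), the lower-order terms cancel: u_tt = 4u_ξξ (standard wave equation).
Data for u: u(ξ,0) = exp(2ξ)w(ξ,0) = sin(ξ) + sin(4ξ); u_t(ξ,0) = exp(2ξ)w_t(ξ,0) = -6sin(3ξ). The boundary conditions carry over: u(0,t) = u(π,t) = 0.
Separating variables: u = Σ [A_n cos(ω_n t) + B_n sin(ω_n t)] sin(nξ), ω_n = 2n. From ICs (B_n = velocity coefficient / ω_n): A_1=1, A_4=1, B_3=-1.
So u(ξ,t) = -sin(6t)sin(3ξ) + sin(ξ)cos(2t) + sin(4ξ)cos(8t), and w(ξ,t) = exp(-2ξ)u(ξ,t).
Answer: w(ξ, t) = -exp(-2ξ)sin(6t)sin(3ξ) + exp(-2ξ)sin(ξ)cos(2t) + exp(-2ξ)sin(4ξ)cos(8t)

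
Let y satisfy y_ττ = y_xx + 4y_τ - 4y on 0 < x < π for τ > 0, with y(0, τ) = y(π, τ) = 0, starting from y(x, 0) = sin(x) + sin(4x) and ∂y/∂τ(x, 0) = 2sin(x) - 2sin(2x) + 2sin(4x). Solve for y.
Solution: Substitute y = exp(2τ)u.
Then y_τ = exp(2τ)(u_τ + 2u), y_ττ = exp(2τ)(u_ττ + 4u_τ + 4u), y_xx = exp(2τ)u_xx; substituting and dividing by exp(2τ), the lower-order terms cancel: u_ττ = u_xx (standard wave equation).
Data for u: u(x,0) = y(x,0) = sin(x) + sin(4x); u_τ(x,0) = y_τ(x,0) - 2y(x,0) = -2sin(2x). The boundary conditions carry over: u(0,τ) = u(π,τ) = 0.
Separating variables: u = Σ [A_n cos(ω_n τ) + B_n sin(ω_n τ)] sin(nx), ω_n = n. From ICs (B_n = velocity coefficient / ω_n): A_1=1, A_4=1, B_2=-1.
So u(x,τ) = sin(x)cos(τ) - sin(2x)sin(2τ) + sin(4x)cos(4τ), and y(x,τ) = exp(2τ)u(x,τ).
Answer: y(x, τ) = exp(2τ)sin(x)cos(τ) - exp(2τ)sin(2x)sin(2τ) + exp(2τ)sin(4x)cos(4τ)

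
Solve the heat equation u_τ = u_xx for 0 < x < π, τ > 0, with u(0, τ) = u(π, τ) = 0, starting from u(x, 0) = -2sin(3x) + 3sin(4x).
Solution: Using separation of variables u = X(x)T(τ):
Eigenfunctions: sin(nx), n = 1, 2, 3, ...
General solution: u(x, τ) = Σ c_n sin(nx) exp(-n² τ)
Matching u(x,0) = -2sin(3x) + 3sin(4x) term by term: c_3=-2, c_4=3.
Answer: u(x, τ) = -2exp(-9τ)sin(3x) + 3exp(-16τ)sin(4x)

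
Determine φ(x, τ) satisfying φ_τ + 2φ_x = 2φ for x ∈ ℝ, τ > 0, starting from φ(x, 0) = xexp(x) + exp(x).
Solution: Substitute φ = exp(x)u.
Then φ_x = exp(x)(u_x + u), φ_τ = exp(x)u_τ; substituting and dividing by exp(x), the lower-order terms cancel: u_τ + 2u_x = 0 (standard advection equation).
Data for u: u(x,0) = exp(-x)φ(x,0) = x + 1.
By characteristics (dx/dτ = 2), u(x,τ) = f(x - 2τ) with f = u(·, 0).
So u(x,τ) = x - 2τ + 1, and φ(x,τ) = exp(x)u(x,τ).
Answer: φ(x, τ) = xexp(x) - 2τexp(x) + exp(x)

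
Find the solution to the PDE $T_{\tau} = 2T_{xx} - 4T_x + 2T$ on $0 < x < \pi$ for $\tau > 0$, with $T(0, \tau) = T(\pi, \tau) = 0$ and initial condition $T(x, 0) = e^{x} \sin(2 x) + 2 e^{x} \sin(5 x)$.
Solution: Substitute $T = e^{x}u$.
Then $T_x = e^{x}(u_x + u)$, $T_{xx} = e^{x}(u_{xx} + 2u_x + u)$, $T_{\tau} = e^{x}u_{\tau}$; substituting and dividing by $e^{x}$, the lower-order terms cancel: $u_{\tau} = 2u_{xx}$ (standard heat equation).
Data for $u$: $u(x,0) = e^{-x}T(x,0) = \sin(2 x) + 2 \sin(5 x)$. The boundary conditions carry over: $u(0,\tau) = u(\pi,\tau) = 0$.
Separating variables: $u = \sum c_n e^{-2n^2\tau} \sin(nx)$. From $u(x,0) = \sin(2 x) + 2 \sin(5 x)$: $c_2=1, c_5=2$.
So $u(x,\tau) = e^{-8 \tau} \sin(2 x) + 2 e^{-50 \tau} \sin(5 x)$, and $T(x,\tau) = e^{x}u(x,\tau)$.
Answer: $T(x, \tau) = e^{-8 \tau} e^{x} \sin(2 x) + 2 e^{-50 \tau} e^{x} \sin(5 x)$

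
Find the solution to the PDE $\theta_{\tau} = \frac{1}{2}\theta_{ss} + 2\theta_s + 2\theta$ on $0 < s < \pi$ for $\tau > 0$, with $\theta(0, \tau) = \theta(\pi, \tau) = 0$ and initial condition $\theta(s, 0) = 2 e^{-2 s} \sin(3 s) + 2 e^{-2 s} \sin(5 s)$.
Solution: Substitute $\theta = e^{-2s}u$, i.e. $u = e^{2s}\theta$.
By the product rule, $\theta_s = e^{-2s}(u_s - 2u)$, $\theta_{ss} = e^{-2s}(u_{ss} - 4u_s + 4u)$, $\theta_{\tau} = e^{-2s}u_{\tau}$.
Substituting into the PDE and dividing by $e^{-2s}$: $u_{\tau} = \frac{1}{2}(u_{ss} - 4u_s + 4u) + 2(u_s - 2u) + 2u$.
The lower-order terms cancel, leaving the standard heat equation $u_{\tau} = \frac{1}{2}u_{ss}$.
Initial data for $u$: $u(s,0) = e^{2s}\theta(s,0) = 2 \sin(3 s) + 2 \sin(5 s)$. The boundary conditions carry over: $u(0,\tau) = u(\pi,\tau) = 0$.
Solve for $u$:
  Using separation of variables $u = X(s)G(\tau)$:
  Eigenfunctions: $\sin(ns)$, $n = 1, 2, 3, \ldots$
  General solution: $u(s, \tau) = \sum c_n \sin(ns) e^{-n^2 \tau/2}$
  Matching $u(s,0) = 2 \sin(3 s) + 2 \sin(5 s)$ term by term: $c_3=2, c_5=2$.
Hence $u(s,\tau) = 2 e^{-9 \tau/2} \sin(3 s) + 2 e^{-25 \tau/2} \sin(5 s)$.
Transform back: $\theta(s,\tau) = e^{-2s}u(s,\tau)$.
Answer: $\theta(s, \tau) = 2 e^{-9 \tau/2} e^{-2 s} \sin(3 s) + 2 e^{-25 \tau/2} e^{-2 s} \sin(5 s)$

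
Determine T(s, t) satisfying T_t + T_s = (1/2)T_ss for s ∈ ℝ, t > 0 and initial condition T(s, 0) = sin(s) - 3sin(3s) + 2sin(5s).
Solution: Change to a moving frame: let η = s - t, σ = t and write T(s,t) = u(η,σ).
By the chain rule T_t = u_σ - u_η, T_s = u_η, T_ss = u_ηη.
Then T_t + T_s = u_σ: the advection term cancels and the PDE becomes the heat equation u_σ = (1/2)u_ηη on η ∈ ℝ.
Initial data: u(η,0) = T(η,0) = sin(η) - 3sin(3η) + 2sin(5η).
On η ∈ ℝ each mode satisfies (sin(nη))″ = -n² sin(nη), so exp(-n²σ/2) sin(nη) solves the heat equation; by superposition u(η,σ) = Σ c_n exp(-n²σ/2) sin(nη).
Reading off the coefficients: c_1=1, c_3=-3, c_5=2, so u(η,σ) = exp(-σ/2)sin(η) - 3exp(-9σ/2)sin(3η) + 2exp(-25σ/2)sin(5η).
Substituting back η = s - t, σ = t: T(s,t) = u(s - t, t).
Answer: T(s, t) = exp(-t/2)sin(s - t) - 3exp(-9t/2)sin(3s - 3t) + 2exp(-25t/2)sin(5s - 5t)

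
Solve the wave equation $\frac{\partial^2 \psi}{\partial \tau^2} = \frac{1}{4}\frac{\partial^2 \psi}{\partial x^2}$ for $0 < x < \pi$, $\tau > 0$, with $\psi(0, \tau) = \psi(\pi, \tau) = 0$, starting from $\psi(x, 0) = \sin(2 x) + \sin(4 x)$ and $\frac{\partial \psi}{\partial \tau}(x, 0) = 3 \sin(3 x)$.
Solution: Using separation of variables $\psi = X(x)T(\tau)$:
Eigenfunctions: $\sin(nx)$, $n = 1, 2, 3, \ldots$
General solution: $\psi(x, \tau) = \sum [A_n \cos(n \tau/2) + B_n \sin(n \tau/2)] \sin(nx)$
From $\psi(x,0) = \sin(2 x) + \sin(4 x)$: $A_2=1, A_4=1$. From $\psi_{\tau}(x,0) = 3 \sin(3 x)$, using $\psi_{\tau}(x,0) = \sum \omega_n B_n \sin(nx)$ with $\omega_n = n/2$: $B_3 = 3/(3/2) = 2$.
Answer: $\psi(x, \tau) = 2 \sin(3 \tau/2) \sin(3 x) + \sin(2 x) \cos(\tau) + \sin(4 x) \cos(2 \tau)$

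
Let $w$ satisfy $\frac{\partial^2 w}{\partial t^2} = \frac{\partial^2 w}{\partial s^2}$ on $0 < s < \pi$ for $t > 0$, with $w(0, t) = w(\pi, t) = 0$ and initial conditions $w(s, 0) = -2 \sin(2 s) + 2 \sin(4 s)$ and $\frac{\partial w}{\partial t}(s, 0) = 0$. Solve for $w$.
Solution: Using separation of variables $w = X(s)T(t)$:
Eigenfunctions: $\sin(ns)$, $n = 1, 2, 3, \ldots$
General solution: $w(s, t) = \sum [A_n \cos(n t) + B_n \sin(n t)] \sin(ns)$
From $w(s,0) = -2 \sin(2 s) + 2 \sin(4 s)$: $A_2=-2, A_4=2$. From $w_t(s,0) = 0$: all $B_n = 0$.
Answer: $w(s, t) = -2 \sin(2 s) \cos(2 t) + 2 \sin(4 s) \cos(4 t)$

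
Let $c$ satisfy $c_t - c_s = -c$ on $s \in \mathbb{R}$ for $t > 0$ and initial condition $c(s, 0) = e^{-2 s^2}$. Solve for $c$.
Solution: Substitute $c = e^{-t}u$, i.e. $u = e^{t}c$.
By the product rule, $c_t = e^{-t}(u_t - u)$, $c_s = e^{-t}u_s$.
Substituting into the PDE and dividing by $e^{-t}$: $u_t - u - u_s = -u$.
The lower-order terms cancel, leaving the standard advection equation $u_t - u_s = 0$.
Initial data for $u$: $u(s,0) = c(s,0) = e^{-2 s^2}$.
Solve for $u$:
  By method of characteristics (waves move left with speed 1):
  Along characteristics $s + t =$ const, $u$ is constant, so $u(s,t) = f(s + t)$ with $f = u( \cdot , 0)$.
Hence $u(s,t) = e^{-2 (s + t)^2}$.
Transform back: $c(s,t) = e^{-t}u(s,t)$.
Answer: $c(s, t) = e^{-t} e^{-2 (s + t)^2}$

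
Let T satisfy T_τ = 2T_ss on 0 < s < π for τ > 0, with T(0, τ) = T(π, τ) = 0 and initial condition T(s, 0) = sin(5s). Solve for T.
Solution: Separating variables: T = Σ c_n exp(-2n²τ) sin(ns). From T(s,0) = sin(5s): c_5=1.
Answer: T(s, τ) = exp(-50τ)sin(5s)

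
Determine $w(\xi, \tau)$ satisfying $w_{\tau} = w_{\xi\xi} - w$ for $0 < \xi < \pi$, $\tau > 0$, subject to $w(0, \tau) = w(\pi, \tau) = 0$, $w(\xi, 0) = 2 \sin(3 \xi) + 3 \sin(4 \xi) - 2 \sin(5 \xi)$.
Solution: Substitute $w = e^{-\tau}u$.
Then $w_{\tau} = e^{-\tau}(u_{\tau} - u)$, $w_{\xi\xi} = e^{-\tau}u_{\xi\xi}$; substituting and dividing by $e^{-\tau}$, the lower-order terms cancel: $u_{\tau} = u_{\xi\xi}$ (standard heat equation).
Data for $u$: $u(\xi,0) = w(\xi,0) = 2 \sin(3 \xi) + 3 \sin(4 \xi) - 2 \sin(5 \xi)$. The boundary conditions carry over: $u(0,\tau) = u(\pi,\tau) = 0$.
Separating variables: $u = \sum c_n e^{-n^2\tau} \sin(n\xi)$. From $u(\xi,0) = 2 \sin(3 \xi) + 3 \sin(4 \xi) - 2 \sin(5 \xi)$: $c_3=2, c_4=3, c_5=-2$.
So $u(\xi,\tau) = 2 e^{-9 \tau} \sin(3 \xi) + 3 e^{-16 \tau} \sin(4 \xi) - 2 e^{-25 \tau} \sin(5 \xi)$, and $w(\xi,\tau) = e^{-\tau}u(\xi,\tau)$.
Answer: $w(\xi, \tau) = 2 e^{-10 \tau} \sin(3 \xi) + 3 e^{-17 \tau} \sin(4 \xi) - 2 e^{-26 \tau} \sin(5 \xi)$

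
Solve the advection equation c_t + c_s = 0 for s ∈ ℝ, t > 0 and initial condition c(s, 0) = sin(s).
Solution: By characteristics (ds/dt = 1), c(s,t) = f(s - t) with f = c(·, 0).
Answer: c(s, t) = sin(s - t)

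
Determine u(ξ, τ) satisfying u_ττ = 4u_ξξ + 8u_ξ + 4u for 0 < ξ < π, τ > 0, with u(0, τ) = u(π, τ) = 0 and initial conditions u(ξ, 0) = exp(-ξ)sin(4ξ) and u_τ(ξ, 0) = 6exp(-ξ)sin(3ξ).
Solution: Substitute u = exp(-ξ)w.
Then u_ξ = exp(-ξ)(w_ξ - w), u_ξξ = exp(-ξ)(w_ξξ - 2w_ξ + w), u_ττ = exp(-ξ)w_ττ; substituting and dividing by exp(-ξ), the lower-order terms cancel: w_ττ = 4w_ξξ (standard wave equation).
Data for w: w(ξ,0) = exp(ξ)u(ξ,0) = sin(4ξ); w_τ(ξ,0) = exp(ξ)u_τ(ξ,0) = 6sin(3ξ). The boundary conditions carry over: w(0,τ) = w(π,τ) = 0.
Separating variables: w = Σ [A_n cos(ω_n τ) + B_n sin(ω_n τ)] sin(nξ), ω_n = 2n. From ICs (B_n = velocity coefficient / ω_n): A_4=1, B_3=1.
So w(ξ,τ) = sin(3ξ)sin(6τ) + sin(4ξ)cos(8τ), and u(ξ,τ) = exp(-ξ)w(ξ,τ).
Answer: u(ξ, τ) = exp(-ξ)sin(3ξ)sin(6τ) + exp(-ξ)sin(4ξ)cos(8τ)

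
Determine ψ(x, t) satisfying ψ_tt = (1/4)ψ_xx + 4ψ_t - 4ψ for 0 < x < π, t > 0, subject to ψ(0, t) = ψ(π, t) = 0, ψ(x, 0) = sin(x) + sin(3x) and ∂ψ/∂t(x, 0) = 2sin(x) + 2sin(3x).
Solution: Substitute ψ = exp(2t)u, i.e. u = exp(-2t)ψ.
By the product rule, ψ_t = exp(2t)(u_t + 2u), ψ_tt = exp(2t)(u_tt + 4u_t + 4u), ψ_xx = exp(2t)u_xx.
Substituting into the PDE and dividing by exp(2t): u_tt + 4u_t + 4u = (1/4)u_xx + 4(u_t + 2u) - 4u.
The lower-order terms cancel, leaving the standard wave equation u_tt = (1/4)u_xx.
Initial data for u: u(x,0) = ψ(x,0) = sin(x) + sin(3x); u_t(x,0) = ψ_t(x,0) - 2ψ(x,0) = 0. The boundary conditions carry over: u(0,t) = u(π,t) = 0.
Solve for u:
  Using separation of variables u = X(x)T(t):
  Eigenfunctions: sin(nx), n = 1, 2, 3, ...
  General solution: u(x, t) = Σ [A_n cos(n t/2) + B_n sin(n t/2)] sin(nx)
  From u(x,0) = sin(x) + sin(3x): A_1=1, A_3=1. From u_t(x,0) = 0: all B_n = 0.
Hence u(x,t) = sin(x)cos(t/2) + sin(3x)cos(3t/2).
Transform back: ψ(x,t) = exp(2t)u(x,t).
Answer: ψ(x, t) = exp(2t)sin(x)cos(t/2) + exp(2t)sin(3x)cos(3t/2)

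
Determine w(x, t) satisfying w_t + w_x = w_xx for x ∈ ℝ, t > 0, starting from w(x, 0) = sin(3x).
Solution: Change to a moving frame: let η = x - t, σ = t and write w(x,t) = u(η,σ).
By the chain rule w_t = u_σ - u_η, w_x = u_η, w_xx = u_ηη.
Then w_t + w_x = u_σ: the advection term cancels and the PDE becomes the heat equation u_σ = u_ηη on η ∈ ℝ.
Initial data: u(η,0) = w(η,0) = sin(3η).
On η ∈ ℝ each mode satisfies (sin(nη))″ = -n² sin(nη), so exp(-n²σ) sin(nη) solves the heat equation; by superposition u(η,σ) = Σ c_n exp(-n²σ) sin(nη).
Reading off the coefficients: c_3=1, so u(η,σ) = exp(-9σ)sin(3η).
Substituting back η = x - t, σ = t: w(x,t) = u(x - t, t).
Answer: w(x, t) = -exp(-9t)sin(3t - 3x)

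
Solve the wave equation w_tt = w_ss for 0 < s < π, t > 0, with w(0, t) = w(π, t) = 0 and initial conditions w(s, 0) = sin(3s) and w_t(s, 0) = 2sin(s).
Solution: Separating variables: w = Σ [A_n cos(ω_n t) + B_n sin(ω_n t)] sin(ns), ω_n = n. From ICs (B_n = velocity coefficient / ω_n): A_3=1, B_1=2.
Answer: w(s, t) = 2sin(s)sin(t) + sin(3s)cos(3t)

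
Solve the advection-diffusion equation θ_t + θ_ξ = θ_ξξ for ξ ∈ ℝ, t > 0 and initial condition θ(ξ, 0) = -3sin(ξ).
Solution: Moving frame: η = ξ - t, σ = t, θ = u(η,σ), so θ_t = u_σ - u_η and θ_ξξ = u_ηη.
Hence θ_t + θ_ξ = u_σ and the PDE becomes the heat equation u_σ = u_ηη on η ∈ ℝ.
Initial data: u(η,0) = θ(η,0) = -3sin(η). Each mode sin(nη) decays as exp(-n²σ) on ℝ, so u(η,σ) = Σ c_n exp(-n²σ) sin(nη) with c_1=-3: u(η,σ) = -3exp(-σ)sin(η).
Substituting back: θ(ξ,t) = u(ξ - t, t).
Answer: θ(ξ, t) = 3exp(-t)sin(t - ξ)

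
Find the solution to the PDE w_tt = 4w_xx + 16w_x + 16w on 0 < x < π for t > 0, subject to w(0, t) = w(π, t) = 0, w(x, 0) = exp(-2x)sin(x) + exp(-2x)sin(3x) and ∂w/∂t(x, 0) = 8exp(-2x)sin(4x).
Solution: Substitute w = exp(-2x)u.
Then w_x = exp(-2x)(u_x - 2u), w_xx = exp(-2x)(u_xx - 4u_x + 4u), w_tt = exp(-2x)u_tt; substituting and dividing by exp(-2x), the lower-order terms cancel: u_tt = 4u_xx (standard wave equation).
Data for u: u(x,0) = exp(2x)w(x,0) = sin(x) + sin(3x); u_t(x,0) = exp(2x)w_t(x,0) = 8sin(4x). The boundary conditions carry over: u(0,t) = u(π,t) = 0.
Separating variables: u = Σ [A_n cos(ω_n t) + B_n sin(ω_n t)] sin(nx), ω_n = 2n. From ICs (B_n = velocity coefficient / ω_n): A_1=1, A_3=1, B_4=1.
So u(x,t) = sin(8t)sin(4x) + sin(x)cos(2t) + sin(3x)cos(6t), and w(x,t) = exp(-2x)u(x,t).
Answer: w(x, t) = exp(-2x)sin(8t)sin(4x) + exp(-2x)sin(x)cos(2t) + exp(-2x)sin(3x)cos(6t)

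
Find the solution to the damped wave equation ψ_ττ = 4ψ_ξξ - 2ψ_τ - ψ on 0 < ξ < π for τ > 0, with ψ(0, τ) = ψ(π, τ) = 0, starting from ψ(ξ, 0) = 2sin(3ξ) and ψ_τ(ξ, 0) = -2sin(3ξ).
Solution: Substitute ψ = exp(-τ)u.
Then ψ_τ = exp(-τ)(u_τ - u), ψ_ττ = exp(-τ)(u_ττ - 2u_τ + u), ψ_ξξ = exp(-τ)u_ξξ; substituting and dividing by exp(-τ), the lower-order terms cancel: u_ττ = 4u_ξξ (standard wave equation).
Data for u: u(ξ,0) = ψ(ξ,0) = 2sin(3ξ); u_τ(ξ,0) = ψ_τ(ξ,0) + ψ(ξ,0) = 0. The boundary conditions carry over: u(0,τ) = u(π,τ) = 0.
Separating variables: u = Σ [A_n cos(ω_n τ) + B_n sin(ω_n τ)] sin(nξ), ω_n = 2n. From ICs: A_3=2.
So u(ξ,τ) = 2sin(3ξ)cos(6τ), and ψ(ξ,τ) = exp(-τ)u(ξ,τ).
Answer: ψ(ξ, τ) = 2exp(-τ)sin(3ξ)cos(6τ)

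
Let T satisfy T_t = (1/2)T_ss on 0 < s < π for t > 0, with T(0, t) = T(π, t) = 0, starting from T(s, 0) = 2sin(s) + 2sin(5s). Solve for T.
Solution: Using separation of variables T = X(s)G(t):
Eigenfunctions: sin(ns), n = 1, 2, 3, ...
General solution: T(s, t) = Σ c_n sin(ns) exp(-n² t/2)
Matching T(s,0) = 2sin(s) + 2sin(5s) term by term: c_1=2, c_5=2.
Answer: T(s, t) = 2exp(-t/2)sin(s) + 2exp(-25t/2)sin(5s)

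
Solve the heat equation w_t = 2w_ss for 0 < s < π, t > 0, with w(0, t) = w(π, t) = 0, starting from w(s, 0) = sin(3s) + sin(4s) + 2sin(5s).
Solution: Using separation of variables w = X(s)T(t):
Eigenfunctions: sin(ns), n = 1, 2, 3, ...
General solution: w(s, t) = Σ c_n sin(ns) exp(-2n² t)
Matching w(s,0) = sin(3s) + sin(4s) + 2sin(5s) term by term: c_3=1, c_4=1, c_5=2.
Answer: w(s, t) = exp(-18t)sin(3s) + exp(-32t)sin(4s) + 2exp(-50t)sin(5s)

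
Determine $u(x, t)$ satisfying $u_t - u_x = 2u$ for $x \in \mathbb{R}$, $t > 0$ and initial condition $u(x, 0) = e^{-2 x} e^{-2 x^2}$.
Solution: Substitute $u = e^{-2x}w$, i.e. $w = e^{2x}u$.
By the product rule, $u_x = e^{-2x}(w_x - 2w)$, $u_t = e^{-2x}w_t$.
Substituting into the PDE and dividing by $e^{-2x}$: $w_t - (w_x - 2w) = 2w$.
The lower-order terms cancel, leaving the standard advection equation $w_t - w_x = 0$.
Initial data for $w$: $w(x,0) = e^{2x}u(x,0) = e^{-2 x^2}$.
Solve for $w$:
  By method of characteristics (waves move left with speed 1):
  Along characteristics $x + t =$ const, $w$ is constant, so $w(x,t) = f(x + t)$ with $f = w( \cdot , 0)$.
Hence $w(x,t) = e^{-2 (t + x)^2}$.
Transform back: $u(x,t) = e^{-2x}w(x,t)$.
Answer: $u(x, t) = e^{-2 x} e^{-2 (t + x)^2}$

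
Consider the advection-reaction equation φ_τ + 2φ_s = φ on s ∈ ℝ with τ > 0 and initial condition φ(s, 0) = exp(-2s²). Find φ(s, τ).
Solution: Substitute φ = exp(τ)u, i.e. u = exp(-τ)φ.
By the product rule, φ_τ = exp(τ)(u_τ + u), φ_s = exp(τ)u_s.
Substituting into the PDE and dividing by exp(τ): u_τ + u + 2u_s = u.
The lower-order terms cancel, leaving the standard advection equation u_τ + 2u_s = 0.
Initial data for u: u(s,0) = φ(s,0) = exp(-2s²).
Solve for u:
  By method of characteristics (waves move right with speed 2):
  Along characteristics s - 2τ = const, u is constant, so u(s,τ) = f(s - 2τ) with f = u(·, 0).
Hence u(s,τ) = exp(-2(s - 2τ)²).
Transform back: φ(s,τ) = exp(τ)u(s,τ).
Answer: φ(s, τ) = exp(τ)exp(-2(s - 2τ)²)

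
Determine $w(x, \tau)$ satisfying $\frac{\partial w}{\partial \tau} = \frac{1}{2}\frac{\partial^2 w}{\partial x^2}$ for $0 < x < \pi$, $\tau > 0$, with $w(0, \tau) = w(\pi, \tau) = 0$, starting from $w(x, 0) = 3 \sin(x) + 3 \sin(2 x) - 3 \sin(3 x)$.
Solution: Using separation of variables $w = X(x)T(\tau)$:
Eigenfunctions: $\sin(nx)$, $n = 1, 2, 3, \ldots$
General solution: $w(x, \tau) = \sum c_n \sin(nx) e^{-n^2 \tau/2}$
Matching $w(x,0) = 3 \sin(x) + 3 \sin(2 x) - 3 \sin(3 x)$ term by term: $c_1=3, c_2=3, c_3=-3$.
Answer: $w(x, \tau) = 3 e^{-2 \tau} \sin(2 x) + 3 e^{-\tau/2} \sin(x) - 3 e^{-9 \tau/2} \sin(3 x)$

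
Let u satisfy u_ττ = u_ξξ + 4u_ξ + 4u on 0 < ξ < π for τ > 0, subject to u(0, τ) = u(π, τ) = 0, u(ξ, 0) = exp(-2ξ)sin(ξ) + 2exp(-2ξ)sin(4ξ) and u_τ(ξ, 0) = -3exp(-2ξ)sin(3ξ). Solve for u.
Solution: Substitute u = exp(-2ξ)w.
Then u_ξ = exp(-2ξ)(w_ξ - 2w), u_ξξ = exp(-2ξ)(w_ξξ - 4w_ξ + 4w), u_ττ = exp(-2ξ)w_ττ; substituting and dividing by exp(-2ξ), the lower-order terms cancel: w_ττ = w_ξξ (standard wave equation).
Data for w: w(ξ,0) = exp(2ξ)u(ξ,0) = sin(ξ) + 2sin(4ξ); w_τ(ξ,0) = exp(2ξ)u_τ(ξ,0) = -3sin(3ξ). The boundary conditions carry over: w(0,τ) = w(π,τ) = 0.
Separating variables: w = Σ [A_n cos(ω_n τ) + B_n sin(ω_n τ)] sin(nξ), ω_n = n. From ICs (B_n = velocity coefficient / ω_n): A_1=1, A_4=2, B_3=-1.
So w(ξ,τ) = sin(ξ)cos(τ) - sin(3ξ)sin(3τ) + 2sin(4ξ)cos(4τ), and u(ξ,τ) = exp(-2ξ)w(ξ,τ).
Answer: u(ξ, τ) = exp(-2ξ)sin(ξ)cos(τ) - exp(-2ξ)sin(3ξ)sin(3τ) + 2exp(-2ξ)sin(4ξ)cos(4τ)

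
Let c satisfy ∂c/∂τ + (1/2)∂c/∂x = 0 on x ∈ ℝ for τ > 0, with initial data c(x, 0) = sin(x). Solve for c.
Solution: By method of characteristics (waves move right with speed 1/2):
Along characteristics x - (1/2)τ = const, c is constant, so c(x,τ) = f(x - (1/2)τ) with f = c(·, 0).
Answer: c(x, τ) = sin(x - τ/2)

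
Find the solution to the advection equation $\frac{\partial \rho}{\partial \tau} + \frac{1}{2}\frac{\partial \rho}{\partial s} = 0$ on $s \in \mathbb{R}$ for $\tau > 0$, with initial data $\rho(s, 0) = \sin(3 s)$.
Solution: By method of characteristics (waves move right with speed 1/2):
Along characteristics $s - \frac{1}{2}\tau =$ const, $\rho$ is constant, so $\rho(s,\tau) = f(s - \frac{1}{2}\tau)$ with $f = \rho( \cdot , 0)$.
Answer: $\rho(s, \tau) = - \sin(3 \tau/2 - 3 s)$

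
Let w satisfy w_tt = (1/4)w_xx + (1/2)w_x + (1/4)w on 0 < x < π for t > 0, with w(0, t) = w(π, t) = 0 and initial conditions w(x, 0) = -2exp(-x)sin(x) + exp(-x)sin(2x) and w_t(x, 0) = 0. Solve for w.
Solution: Substitute w = exp(-x)u.
Then w_x = exp(-x)(u_x - u), w_xx = exp(-x)(u_xx - 2u_x + u), w_tt = exp(-x)u_tt; substituting and dividing by exp(-x), the lower-order terms cancel: u_tt = (1/4)u_xx (standard wave equation).
Data for u: u(x,0) = exp(x)w(x,0) = -2sin(x) + sin(2x); u_t(x,0) = exp(x)w_t(x,0) = 0. The boundary conditions carry over: u(0,t) = u(π,t) = 0.
Separating variables: u = Σ [A_n cos(ω_n t) + B_n sin(ω_n t)] sin(nx), ω_n = n/2. From ICs: A_1=-2, A_2=1.
So u(x,t) = -2sin(x)cos(t/2) + sin(2x)cos(t), and w(x,t) = exp(-x)u(x,t).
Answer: w(x, t) = -2exp(-x)sin(x)cos(t/2) + exp(-x)sin(2x)cos(t)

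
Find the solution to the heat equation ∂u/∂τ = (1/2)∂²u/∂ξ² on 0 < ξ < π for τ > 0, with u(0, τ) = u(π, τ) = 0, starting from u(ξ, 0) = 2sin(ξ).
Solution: Separating variables: u = Σ c_n exp(-n²τ/2) sin(nξ). From u(ξ,0) = 2sin(ξ): c_1=2.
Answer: u(ξ, τ) = 2exp(-τ/2)sin(ξ)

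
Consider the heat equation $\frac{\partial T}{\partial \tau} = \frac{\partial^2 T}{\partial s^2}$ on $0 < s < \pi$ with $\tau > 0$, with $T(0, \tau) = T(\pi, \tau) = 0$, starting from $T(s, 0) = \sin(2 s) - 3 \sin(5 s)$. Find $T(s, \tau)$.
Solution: Separating variables: $T = \sum c_n e^{-n^2\tau} \sin(ns)$. From $T(s,0) = \sin(2 s) - 3 \sin(5 s)$: $c_2=1, c_5=-3$.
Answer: $T(s, \tau) = e^{-4 \tau} \sin(2 s) - 3 e^{-25 \tau} \sin(5 s)$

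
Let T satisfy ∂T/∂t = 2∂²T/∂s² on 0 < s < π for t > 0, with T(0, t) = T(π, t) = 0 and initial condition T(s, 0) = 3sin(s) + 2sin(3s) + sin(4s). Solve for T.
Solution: Separating variables: T = Σ c_n exp(-2n²t) sin(ns). From T(s,0) = 3sin(s) + 2sin(3s) + sin(4s): c_1=3, c_3=2, c_4=1.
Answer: T(s, t) = 3exp(-2t)sin(s) + 2exp(-18t)sin(3s) + exp(-32t)sin(4s)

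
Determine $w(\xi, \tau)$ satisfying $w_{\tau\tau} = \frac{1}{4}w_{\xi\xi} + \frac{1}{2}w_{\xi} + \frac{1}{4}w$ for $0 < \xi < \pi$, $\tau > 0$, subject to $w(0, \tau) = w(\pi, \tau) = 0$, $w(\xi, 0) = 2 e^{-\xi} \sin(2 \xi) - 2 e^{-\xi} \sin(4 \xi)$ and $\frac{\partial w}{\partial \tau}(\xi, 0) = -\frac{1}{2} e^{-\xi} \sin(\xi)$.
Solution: Substitute $w = e^{-\xi}u$, i.e. $u = e^{\xi}w$.
By the product rule, $w_{\xi} = e^{-\xi}(u_{\xi} - u)$, $w_{\xi\xi} = e^{-\xi}(u_{\xi\xi} - 2u_{\xi} + u)$, $w_{\tau\tau} = e^{-\xi}u_{\tau\tau}$.
Substituting into the PDE and dividing by $e^{-\xi}$: $u_{\tau\tau} = \frac{1}{4}(u_{\xi\xi} - 2u_{\xi} + u) + \frac{1}{2}(u_{\xi} - u) + \frac{1}{4}u$.
The lower-order terms cancel, leaving the standard wave equation $u_{\tau\tau} = \frac{1}{4}u_{\xi\xi}$.
Initial data for $u$: $u(\xi,0) = e^{\xi}w(\xi,0) = 2 \sin(2 \xi) - 2 \sin(4 \xi)$; $u_{\tau}(\xi,0) = e^{\xi}w_{\tau}(\xi,0) = -\frac{1}{2} \sin(\xi)$. The boundary conditions carry over: $u(0,\tau) = u(\pi,\tau) = 0$.
Solve for $u$:
  Using separation of variables $u = X(\xi)T(\tau)$:
  Eigenfunctions: $\sin(n\xi)$, $n = 1, 2, 3, \ldots$
  General solution: $u(\xi, \tau) = \sum [A_n \cos(n \tau/2) + B_n \sin(n \tau/2)] \sin(n\xi)$
  From $u(\xi,0) = 2 \sin(2 \xi) - 2 \sin(4 \xi)$: $A_2=2, A_4=-2$. From $u_{\tau}(\xi,0) = -\frac{1}{2} \sin(\xi)$, using $u_{\tau}(\xi,0) = \sum \omega_n B_n \sin(n\xi)$ with $\omega_n = n/2$: $B_1 = (-1/2)/(1/2) = -1$.
Hence $u(\xi,\tau) = - \sin(\xi) \sin(\tau/2) + 2 \sin(2 \xi) \cos(\tau) - 2 \sin(4 \xi) \cos(2 \tau)$.
Transform back: $w(\xi,\tau) = e^{-\xi}u(\xi,\tau)$.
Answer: $w(\xi, \tau) = - e^{-\xi} \sin(\tau/2) \sin(\xi) + 2 e^{-\xi} \sin(2 \xi) \cos(\tau) - 2 e^{-\xi} \sin(4 \xi) \cos(2 \tau)$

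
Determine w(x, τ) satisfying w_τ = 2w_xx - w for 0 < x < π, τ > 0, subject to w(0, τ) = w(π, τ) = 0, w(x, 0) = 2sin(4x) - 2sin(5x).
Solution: Substitute w = exp(-τ)u.
Then w_τ = exp(-τ)(u_τ - u), w_xx = exp(-τ)u_xx; substituting and dividing by exp(-τ), the lower-order terms cancel: u_τ = 2u_xx (standard heat equation).
Data for u: u(x,0) = w(x,0) = 2sin(4x) - 2sin(5x). The boundary conditions carry over: u(0,τ) = u(π,τ) = 0.
Separating variables: u = Σ c_n exp(-2n²τ) sin(nx). From u(x,0) = 2sin(4x) - 2sin(5x): c_4=2, c_5=-2.
So u(x,τ) = 2exp(-32τ)sin(4x) - 2exp(-50τ)sin(5x), and w(x,τ) = exp(-τ)u(x,τ).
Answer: w(x, τ) = 2exp(-33τ)sin(4x) - 2exp(-51τ)sin(5x)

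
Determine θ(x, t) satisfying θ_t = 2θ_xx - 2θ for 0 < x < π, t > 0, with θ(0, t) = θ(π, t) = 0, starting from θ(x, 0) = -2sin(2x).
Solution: Substitute θ = exp(-2t)u, i.e. u = exp(2t)θ.
By the product rule, θ_t = exp(-2t)(u_t - 2u), θ_xx = exp(-2t)u_xx.
Substituting into the PDE and dividing by exp(-2t): u_t - 2u = 2u_xx - 2u.
The lower-order terms cancel, leaving the standard heat equation u_t = 2u_xx.
Initial data for u: u(x,0) = θ(x,0) = -2sin(2x). The boundary conditions carry over: u(0,t) = u(π,t) = 0.
Solve for u:
  Using separation of variables u = X(x)G(t):
  Eigenfunctions: sin(nx), n = 1, 2, 3, ...
  General solution: u(x, t) = Σ c_n sin(nx) exp(-2n² t)
  Matching u(x,0) = -2sin(2x) term by term: c_2=-2.
Hence u(x,t) = -2exp(-8t)sin(2x).
Transform back: θ(x,t) = exp(-2t)u(x,t).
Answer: θ(x, t) = -2exp(-10t)sin(2x)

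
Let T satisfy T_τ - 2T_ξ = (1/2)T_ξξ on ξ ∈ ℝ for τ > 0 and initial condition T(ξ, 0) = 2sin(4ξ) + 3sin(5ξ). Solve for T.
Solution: Moving frame: η = ξ + 2τ, σ = τ, T = u(η,σ), so T_τ = u_σ + 2u_η and T_ξξ = u_ηη.
Hence T_τ - 2T_ξ = u_σ and the PDE becomes the heat equation u_σ = (1/2)u_ηη on η ∈ ℝ.
Initial data: u(η,0) = T(η,0) = 2sin(4η) + 3sin(5η). Each mode sin(nη) decays as exp(-n²σ/2) on ℝ, so u(η,σ) = Σ c_n exp(-n²σ/2) sin(nη) with c_4=2, c_5=3: u(η,σ) = 2exp(-8σ)sin(4η) + 3exp(-25σ/2)sin(5η).
Substituting back: T(ξ,τ) = u(ξ + 2τ, τ).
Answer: T(ξ, τ) = 2exp(-8τ)sin(4ξ + 8τ) + 3exp(-25τ/2)sin(5ξ + 10τ)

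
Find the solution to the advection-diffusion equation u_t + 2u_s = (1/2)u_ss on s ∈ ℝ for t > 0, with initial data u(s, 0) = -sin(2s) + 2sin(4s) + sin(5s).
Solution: Moving frame: η = s - 2t, σ = t, u = w(η,σ), so u_t = w_σ - 2w_η and u_ss = w_ηη.
Hence u_t + 2u_s = w_σ and the PDE becomes the heat equation w_σ = (1/2)w_ηη on η ∈ ℝ.
Initial data: w(η,0) = u(η,0) = -sin(2η) + 2sin(4η) + sin(5η). Each mode sin(nη) decays as exp(-n²σ/2) on ℝ, so w(η,σ) = Σ c_n exp(-n²σ/2) sin(nη) with c_2=-1, c_4=2, c_5=1: w(η,σ) = -exp(-2σ)sin(2η) + 2exp(-8σ)sin(4η) + exp(-25σ/2)sin(5η).
Substituting back: u(s,t) = w(s - 2t, t).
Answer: u(s, t) = -exp(-2t)sin(2s - 4t) + 2exp(-8t)sin(4s - 8t) + exp(-25t/2)sin(5s - 10t)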